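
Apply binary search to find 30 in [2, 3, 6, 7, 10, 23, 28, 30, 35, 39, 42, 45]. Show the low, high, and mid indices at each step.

Binary search for 30 in [2, 3, 6, 7, 10, 23, 28, 30, 35, 39, 42, 45]:

lo=0, hi=11, mid=5, arr[mid]=23 -> 23 < 30, search right half
lo=6, hi=11, mid=8, arr[mid]=35 -> 35 > 30, search left half
lo=6, hi=7, mid=6, arr[mid]=28 -> 28 < 30, search right half
lo=7, hi=7, mid=7, arr[mid]=30 -> Found target at index 7!

Binary search finds 30 at index 7 after 4 comparisons. The search repeatedly halves the search space by comparing with the middle element.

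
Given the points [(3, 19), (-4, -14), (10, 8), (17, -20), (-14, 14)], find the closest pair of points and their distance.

Computing all pairwise distances among 5 points:

d((3, 19), (-4, -14)) = 33.7343
d((3, 19), (10, 8)) = 13.0384 <-- minimum
d((3, 19), (17, -20)) = 41.4367
d((3, 19), (-14, 14)) = 17.72
d((-4, -14), (10, 8)) = 26.0768
d((-4, -14), (17, -20)) = 21.8403
d((-4, -14), (-14, 14)) = 29.7321
d((10, 8), (17, -20)) = 28.8617
d((10, 8), (-14, 14)) = 24.7386
d((17, -20), (-14, 14)) = 46.0109

Closest pair: (3, 19) and (10, 8) with distance 13.0384

The closest pair is (3, 19) and (10, 8) with Euclidean distance 13.0384. For 5 points, brute-force pairwise comparison is shown above. For large n, the divide-and-conquer algorithm (sort by x, recurse on halves, check the dividing strip) achieves O(n log n).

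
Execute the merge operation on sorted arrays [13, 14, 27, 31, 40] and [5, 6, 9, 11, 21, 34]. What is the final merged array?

Merging process:

Compare 13 vs 5: take 5 from right. Merged: [5]
Compare 13 vs 6: take 6 from right. Merged: [5, 6]
Compare 13 vs 9: take 9 from right. Merged: [5, 6, 9]
Compare 13 vs 11: take 11 from right. Merged: [5, 6, 9, 11]
Compare 13 vs 21: take 13 from left. Merged: [5, 6, 9, 11, 13]
Compare 14 vs 21: take 14 from left. Merged: [5, 6, 9, 11, 13, 14]
Compare 27 vs 21: take 21 from right. Merged: [5, 6, 9, 11, 13, 14, 21]
Compare 27 vs 34: take 27 from left. Merged: [5, 6, 9, 11, 13, 14, 21, 27]
Compare 31 vs 34: take 31 from left. Merged: [5, 6, 9, 11, 13, 14, 21, 27, 31]
Compare 40 vs 34: take 34 from right. Merged: [5, 6, 9, 11, 13, 14, 21, 27, 31, 34]
Append remaining from left: [40]. Merged: [5, 6, 9, 11, 13, 14, 21, 27, 31, 34, 40]

Final merged array: [5, 6, 9, 11, 13, 14, 21, 27, 31, 34, 40]
Total comparisons: 10

The merged array is [5, 6, 9, 11, 13, 14, 21, 27, 31, 34, 40], requiring 10 comparisons. The merge step runs in O(n) time where n is the total number of elements.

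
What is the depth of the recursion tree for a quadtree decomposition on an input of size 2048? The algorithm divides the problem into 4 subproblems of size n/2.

For divide and conquer with division factor 2:

Problem sizes at each level:
Level 0: 2048
Level 1: 1024
Level 2: 512
Level 3: 256
Level 4: 128
Level 5: 64
Level 6: 32
Level 7: 16
Level 8: 8
Level 9: 4
Level 10: 2
Level 11: 1

The root is level 0 and the size-1 base case is level 11 (the tree spans levels 0 through 11, i.e. 12 levels counting the root), so the depth is the number of divisions: log_2(2048) = 11

The recursion tree depth is log_2(2048) = 11. At each level, the problem size is divided by 2, so it takes 11 divisions to reduce to a base case of size 1. The algorithm makes 4 recursive calls at each level.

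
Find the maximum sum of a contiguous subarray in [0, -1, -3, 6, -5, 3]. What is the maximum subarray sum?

Using Kadane's algorithm on [0, -1, -3, 6, -5, 3]:

Scanning through the array:
Position 1 (value -1): max_ending_here = -1, max_so_far = 0
Position 2 (value -3): max_ending_here = -3, max_so_far = 0
Position 3 (value 6): max_ending_here = 6, max_so_far = 6
Position 4 (value -5): max_ending_here = 1, max_so_far = 6
Position 5 (value 3): max_ending_here = 4, max_so_far = 6

Maximum subarray: [6]
Maximum sum: 6

The maximum subarray is [6] with sum 6. This subarray runs from index 3 to index 3.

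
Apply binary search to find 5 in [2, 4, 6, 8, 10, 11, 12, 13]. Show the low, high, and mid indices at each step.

Binary search for 5 in [2, 4, 6, 8, 10, 11, 12, 13]:

lo=0, hi=7, mid=3, arr[mid]=8 -> 8 > 5, search left half
lo=0, hi=2, mid=1, arr[mid]=4 -> 4 < 5, search right half
lo=2, hi=2, mid=2, arr[mid]=6 -> 6 > 5, search left half
lo=2 > hi=1, target 5 not found

Binary search determines that 5 is not in the array after 3 comparisons. The search space was exhausted without finding the target.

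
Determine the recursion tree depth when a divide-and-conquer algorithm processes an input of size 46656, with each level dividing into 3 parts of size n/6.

For divide and conquer with division factor 6:

Problem sizes at each level:
Level 0: 46656
Level 1: 7776
Level 2: 1296
Level 3: 216
Level 4: 36
Level 5: 6
Level 6: 1

The root is level 0 and the size-1 base case is level 6 (the tree spans levels 0 through 6, i.e. 7 levels counting the root), so the depth is the number of divisions: log_6(46656) = 6

The recursion tree depth is log_6(46656) = 6. At each level, the problem size is divided by 6, so it takes 6 divisions to reduce to a base case of size 1. The algorithm makes 3 recursive calls at each level.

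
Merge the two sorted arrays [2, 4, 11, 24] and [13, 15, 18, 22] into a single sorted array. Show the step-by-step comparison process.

Merging process:

Compare 2 vs 13: take 2 from left. Merged: [2]
Compare 4 vs 13: take 4 from left. Merged: [2, 4]
Compare 11 vs 13: take 11 from left. Merged: [2, 4, 11]
Compare 24 vs 13: take 13 from right. Merged: [2, 4, 11, 13]
Compare 24 vs 15: take 15 from right. Merged: [2, 4, 11, 13, 15]
Compare 24 vs 18: take 18 from right. Merged: [2, 4, 11, 13, 15, 18]
Compare 24 vs 22: take 22 from right. Merged: [2, 4, 11, 13, 15, 18, 22]
Append remaining from left: [24]. Merged: [2, 4, 11, 13, 15, 18, 22, 24]

Final merged array: [2, 4, 11, 13, 15, 18, 22, 24]
Total comparisons: 7

The merged array is [2, 4, 11, 13, 15, 18, 22, 24], requiring 7 comparisons. The merge step runs in O(n) time where n is the total number of elements.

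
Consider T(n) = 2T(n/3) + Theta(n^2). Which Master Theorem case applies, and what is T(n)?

Master Theorem for T(n) = 2T(n/3) + O(n^2):

a = 2, b = 3, c = 2
log_b(a) = log_3(2) = 0.6309

Case 3: c = 2 > log_3(2) = 0.6309
T(n) = O(n^2) = O(n^2)

For T(n) = 2T(n/3) + O(n^2): log_3(2) = 0.6309. This is Case 3 of the Master Theorem (c > log_b(a), work dominated by root), giving O(n^2).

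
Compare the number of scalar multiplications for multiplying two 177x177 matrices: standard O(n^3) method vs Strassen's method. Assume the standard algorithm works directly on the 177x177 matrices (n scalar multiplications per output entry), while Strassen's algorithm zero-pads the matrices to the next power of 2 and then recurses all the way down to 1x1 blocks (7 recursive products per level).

Matrix multiplication for 177x177 matrices:

Strassen's algorithm requires power-of-2 dimensions. Pad 177x177 to 256x256 (next power of 2).

Standard algorithm: 177^3 = 5545233 multiplications
Strassen's algorithm: 7^(log2(256)) = 7^8 = 5764801 multiplications
Difference: 5545233 - 5764801 = -219568 (Strassen uses MORE here due to padding overhead — for small or just-over-power-of-2 n, padding can outweigh the per-level savings)

Standard: 5545233 multiplications (177^3). Strassen: 5764801 multiplications (7^8, after padding to 256x256). Strassen reduces 8 recursive multiplications to 7 at each level.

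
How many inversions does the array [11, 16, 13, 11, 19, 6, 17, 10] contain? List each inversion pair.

Finding inversions in [11, 16, 13, 11, 19, 6, 17, 10]:

(0, 5): arr[0]=11 > arr[5]=6
(0, 7): arr[0]=11 > arr[7]=10
(1, 2): arr[1]=16 > arr[2]=13
(1, 3): arr[1]=16 > arr[3]=11
(1, 5): arr[1]=16 > arr[5]=6
(1, 7): arr[1]=16 > arr[7]=10
(2, 3): arr[2]=13 > arr[3]=11
(2, 5): arr[2]=13 > arr[5]=6
(2, 7): arr[2]=13 > arr[7]=10
(3, 5): arr[3]=11 > arr[5]=6
(3, 7): arr[3]=11 > arr[7]=10
(4, 5): arr[4]=19 > arr[5]=6
(4, 6): arr[4]=19 > arr[6]=17
(4, 7): arr[4]=19 > arr[7]=10
(6, 7): arr[6]=17 > arr[7]=10

Total inversions: 15

The array has 15 inversion(s): (0,5), (0,7), (1,2), (1,3), (1,5), (1,7), (2,3), (2,5), (2,7), (3,5), (3,7), (4,5), (4,6), (4,7), (6,7). Each pair (i,j) satisfies i < j and arr[i] > arr[j].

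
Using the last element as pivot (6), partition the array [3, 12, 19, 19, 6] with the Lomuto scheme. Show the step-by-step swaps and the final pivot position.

Lomuto partition with pivot = 6:

Initial array: [3, 12, 19, 19, 6]

arr[0]=3 <= 6: swap with position 0, array becomes [3, 12, 19, 19, 6]
arr[1]=12 > 6: no swap
arr[2]=19 > 6: no swap
arr[3]=19 > 6: no swap

Place pivot at position 1: [3, 6, 19, 19, 12]
Pivot position: 1

After partitioning with pivot 6, the array becomes [3, 6, 19, 19, 12]. The pivot is placed at index 1. All elements to the left of the pivot are <= 6, and all elements to the right are > 6.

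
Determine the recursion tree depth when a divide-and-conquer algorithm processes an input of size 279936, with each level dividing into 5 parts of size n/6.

For divide and conquer with division factor 6:

Problem sizes at each level:
Level 0: 279936
Level 1: 46656
Level 2: 7776
Level 3: 1296
Level 4: 216
Level 5: 36
Level 6: 6
Level 7: 1

The root is level 0 and the size-1 base case is level 7 (the tree spans levels 0 through 7, i.e. 8 levels counting the root), so the depth is the number of divisions: log_6(279936) = 7

The recursion tree depth is log_6(279936) = 7. At each level, the problem size is divided by 6, so it takes 7 divisions to reduce to a base case of size 1. The algorithm makes 5 recursive calls at each level.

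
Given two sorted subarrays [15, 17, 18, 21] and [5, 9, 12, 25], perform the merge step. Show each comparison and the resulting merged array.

Merging process:

Compare 15 vs 5: take 5 from right. Merged: [5]
Compare 15 vs 9: take 9 from right. Merged: [5, 9]
Compare 15 vs 12: take 12 from right. Merged: [5, 9, 12]
Compare 15 vs 25: take 15 from left. Merged: [5, 9, 12, 15]
Compare 17 vs 25: take 17 from left. Merged: [5, 9, 12, 15, 17]
Compare 18 vs 25: take 18 from left. Merged: [5, 9, 12, 15, 17, 18]
Compare 21 vs 25: take 21 from left. Merged: [5, 9, 12, 15, 17, 18, 21]
Append remaining from right: [25]. Merged: [5, 9, 12, 15, 17, 18, 21, 25]

Final merged array: [5, 9, 12, 15, 17, 18, 21, 25]
Total comparisons: 7

The merged array is [5, 9, 12, 15, 17, 18, 21, 25], requiring 7 comparisons. The merge step runs in O(n) time where n is the total number of elements.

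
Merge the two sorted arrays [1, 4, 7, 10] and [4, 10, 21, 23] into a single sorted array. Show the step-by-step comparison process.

Merging process:

Compare 1 vs 4: take 1 from left. Merged: [1]
Compare 4 vs 4: take 4 from left. Merged: [1, 4]
Compare 7 vs 4: take 4 from right. Merged: [1, 4, 4]
Compare 7 vs 10: take 7 from left. Merged: [1, 4, 4, 7]
Compare 10 vs 10: take 10 from left. Merged: [1, 4, 4, 7, 10]
Append remaining from right: [10, 21, 23]. Merged: [1, 4, 4, 7, 10, 10, 21, 23]

Final merged array: [1, 4, 4, 7, 10, 10, 21, 23]
Total comparisons: 5

The merged array is [1, 4, 4, 7, 10, 10, 21, 23], requiring 5 comparisons. The merge step runs in O(n) time where n is the total number of elements.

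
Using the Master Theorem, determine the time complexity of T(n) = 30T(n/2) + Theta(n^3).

Master Theorem for T(n) = 30T(n/2) + O(n^3):

a = 30, b = 2, c = 3
log_b(a) = log_2(30) = 4.9069

Case 1: c = 3 < log_2(30) = 4.9069
T(n) = O(n^(log_2 30))

For T(n) = 30T(n/2) + O(n^3): log_2(30) = 4.9069. This is Case 1 of the Master Theorem (c < log_b(a), work dominated by leaves), giving O(n^(log_2 30)).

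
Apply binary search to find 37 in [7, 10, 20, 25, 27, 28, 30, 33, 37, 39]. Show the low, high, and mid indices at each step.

Binary search for 37 in [7, 10, 20, 25, 27, 28, 30, 33, 37, 39]:

lo=0, hi=9, mid=4, arr[mid]=27 -> 27 < 37, search right half
lo=5, hi=9, mid=7, arr[mid]=33 -> 33 < 37, search right half
lo=8, hi=9, mid=8, arr[mid]=37 -> Found target at index 8!

Binary search finds 37 at index 8 after 3 comparisons. The search repeatedly halves the search space by comparing with the middle element.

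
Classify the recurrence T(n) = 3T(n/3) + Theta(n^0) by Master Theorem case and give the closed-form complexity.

Master Theorem for T(n) = 3T(n/3) + O(n^0):

a = 3, b = 3, c = 0
log_b(a) = log_3(3) = 1.0000

Case 1: c = 0 < log_3(3) = 1.0000
T(n) = O(n^(log_3 3)) = O(n)

For T(n) = 3T(n/3) + O(n^0): log_3(3) = 1.0000. This is Case 1 of the Master Theorem (c < log_b(a), work dominated by leaves), giving O(n).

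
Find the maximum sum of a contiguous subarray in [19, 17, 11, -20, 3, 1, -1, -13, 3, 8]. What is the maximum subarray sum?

Using Kadane's algorithm on [19, 17, 11, -20, 3, 1, -1, -13, 3, 8]:

Scanning through the array:
Position 1 (value 17): max_ending_here = 36, max_so_far = 36
Position 2 (value 11): max_ending_here = 47, max_so_far = 47
Position 3 (value -20): max_ending_here = 27, max_so_far = 47
Position 4 (value 3): max_ending_here = 30, max_so_far = 47
Position 5 (value 1): max_ending_here = 31, max_so_far = 47
Position 6 (value -1): max_ending_here = 30, max_so_far = 47
Position 7 (value -13): max_ending_here = 17, max_so_far = 47
Position 8 (value 3): max_ending_here = 20, max_so_far = 47
Position 9 (value 8): max_ending_here = 28, max_so_far = 47

Maximum subarray: [19, 17, 11]
Maximum sum: 47

The maximum subarray is [19, 17, 11] with sum 47. This subarray runs from index 0 to index 2.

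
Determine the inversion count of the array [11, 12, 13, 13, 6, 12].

Finding inversions in [11, 12, 13, 13, 6, 12]:

(0, 4): arr[0]=11 > arr[4]=6
(1, 4): arr[1]=12 > arr[4]=6
(2, 4): arr[2]=13 > arr[4]=6
(2, 5): arr[2]=13 > arr[5]=12
(3, 4): arr[3]=13 > arr[4]=6
(3, 5): arr[3]=13 > arr[5]=12

Total inversions: 6

The array has 6 inversion(s): (0,4), (1,4), (2,4), (2,5), (3,4), (3,5). Each pair (i,j) satisfies i < j and arr[i] > arr[j].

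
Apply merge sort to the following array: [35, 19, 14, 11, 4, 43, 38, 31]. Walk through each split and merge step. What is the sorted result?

Merge sort trace:

Split: [35, 19, 14, 11, 4, 43, 38, 31] -> [35, 19, 14, 11] and [4, 43, 38, 31]
  Split: [35, 19, 14, 11] -> [35, 19] and [14, 11]
    Split: [35, 19] -> [35] and [19]
    Merge: [35] + [19] -> [19, 35]
    Split: [14, 11] -> [14] and [11]
    Merge: [14] + [11] -> [11, 14]
  Merge: [19, 35] + [11, 14] -> [11, 14, 19, 35]
  Split: [4, 43, 38, 31] -> [4, 43] and [38, 31]
    Split: [4, 43] -> [4] and [43]
    Merge: [4] + [43] -> [4, 43]
    Split: [38, 31] -> [38] and [31]
    Merge: [38] + [31] -> [31, 38]
  Merge: [4, 43] + [31, 38] -> [4, 31, 38, 43]
Merge: [11, 14, 19, 35] + [4, 31, 38, 43] -> [4, 11, 14, 19, 31, 35, 38, 43]

Final sorted array: [4, 11, 14, 19, 31, 35, 38, 43]

The merge sort proceeds by recursively splitting the array and merging sorted halves.
After all merges, the sorted array is [4, 11, 14, 19, 31, 35, 38, 43].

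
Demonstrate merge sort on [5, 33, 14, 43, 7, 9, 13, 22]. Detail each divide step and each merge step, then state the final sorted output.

Merge sort trace:

Split: [5, 33, 14, 43, 7, 9, 13, 22] -> [5, 33, 14, 43] and [7, 9, 13, 22]
  Split: [5, 33, 14, 43] -> [5, 33] and [14, 43]
    Split: [5, 33] -> [5] and [33]
    Merge: [5] + [33] -> [5, 33]
    Split: [14, 43] -> [14] and [43]
    Merge: [14] + [43] -> [14, 43]
  Merge: [5, 33] + [14, 43] -> [5, 14, 33, 43]
  Split: [7, 9, 13, 22] -> [7, 9] and [13, 22]
    Split: [7, 9] -> [7] and [9]
    Merge: [7] + [9] -> [7, 9]
    Split: [13, 22] -> [13] and [22]
    Merge: [13] + [22] -> [13, 22]
  Merge: [7, 9] + [13, 22] -> [7, 9, 13, 22]
Merge: [5, 14, 33, 43] + [7, 9, 13, 22] -> [5, 7, 9, 13, 14, 22, 33, 43]

Final sorted array: [5, 7, 9, 13, 14, 22, 33, 43]

The merge sort proceeds by recursively splitting the array and merging sorted halves.
After all merges, the sorted array is [5, 7, 9, 13, 14, 22, 33, 43].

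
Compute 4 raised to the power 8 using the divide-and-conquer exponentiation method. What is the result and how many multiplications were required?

Computing 4^8 by squaring (build up from 4^1; each line after the first costs one multiplication):

4^1 = 4
4^2 = (4^1)^2 = 4^2 = 16
4^4 = (4^2)^2 = 16^2 = 256
4^8 = (4^4)^2 = 256^2 = 65536

Result: 65536
Multiplications needed: 3 (3 lines after 4^1)

4^8 = 65536. Using exponentiation by squaring, this requires 3 multiplications. The key idea: if the exponent is even, square the half-power; if odd, multiply by the base once.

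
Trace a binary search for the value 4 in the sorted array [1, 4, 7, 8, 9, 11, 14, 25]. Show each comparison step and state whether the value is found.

Binary search for 4 in [1, 4, 7, 8, 9, 11, 14, 25]:

lo=0, hi=7, mid=3, arr[mid]=8 -> 8 > 4, search left half
lo=0, hi=2, mid=1, arr[mid]=4 -> Found target at index 1!

Binary search finds 4 at index 1 after 2 comparisons. The search repeatedly halves the search space by comparing with the middle element.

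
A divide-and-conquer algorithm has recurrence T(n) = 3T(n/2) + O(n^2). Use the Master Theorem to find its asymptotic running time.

Master Theorem for T(n) = 3T(n/2) + O(n^2):

a = 3, b = 2, c = 2
log_b(a) = log_2(3) = 1.5850

Case 3: c = 2 > log_2(3) = 1.5850
T(n) = O(n^2) = O(n^2)

For T(n) = 3T(n/2) + O(n^2): log_2(3) = 1.5850. This is Case 3 of the Master Theorem (c > log_b(a), work dominated by root), giving O(n^2).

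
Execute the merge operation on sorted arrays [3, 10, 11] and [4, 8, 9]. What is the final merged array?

Merging process:

Compare 3 vs 4: take 3 from left. Merged: [3]
Compare 10 vs 4: take 4 from right. Merged: [3, 4]
Compare 10 vs 8: take 8 from right. Merged: [3, 4, 8]
Compare 10 vs 9: take 9 from right. Merged: [3, 4, 8, 9]
Append remaining from left: [10, 11]. Merged: [3, 4, 8, 9, 10, 11]

Final merged array: [3, 4, 8, 9, 10, 11]
Total comparisons: 4

The merged array is [3, 4, 8, 9, 10, 11], requiring 4 comparisons. The merge step runs in O(n) time where n is the total number of elements.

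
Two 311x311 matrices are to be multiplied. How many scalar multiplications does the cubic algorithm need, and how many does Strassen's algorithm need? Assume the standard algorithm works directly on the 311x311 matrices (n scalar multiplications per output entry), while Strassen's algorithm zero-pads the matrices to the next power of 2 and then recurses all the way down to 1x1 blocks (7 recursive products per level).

Matrix multiplication for 311x311 matrices:

Strassen's algorithm requires power-of-2 dimensions. Pad 311x311 to 512x512 (next power of 2).

Standard algorithm: 311^3 = 30080231 multiplications
Strassen's algorithm: 7^(log2(512)) = 7^9 = 40353607 multiplications
Difference: 30080231 - 40353607 = -10273376 (Strassen uses MORE here due to padding overhead — for small or just-over-power-of-2 n, padding can outweigh the per-level savings)

Standard: 30080231 multiplications (311^3). Strassen: 40353607 multiplications (7^9, after padding to 512x512). Strassen reduces 8 recursive multiplications to 7 at each level.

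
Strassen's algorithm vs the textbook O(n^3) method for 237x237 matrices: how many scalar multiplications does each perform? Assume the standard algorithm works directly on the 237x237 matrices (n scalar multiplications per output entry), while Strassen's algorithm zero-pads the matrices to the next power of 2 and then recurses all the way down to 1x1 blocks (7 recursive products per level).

Matrix multiplication for 237x237 matrices:

Strassen's algorithm requires power-of-2 dimensions. Pad 237x237 to 256x256 (next power of 2).

Standard algorithm: 237^3 = 13312053 multiplications
Strassen's algorithm: 7^(log2(256)) = 7^8 = 5764801 multiplications
Savings: 13312053 - 5764801 = 7547252 multiplications

Standard: 13312053 multiplications (237^3). Strassen: 5764801 multiplications (7^8, after padding to 256x256). Strassen reduces 8 recursive multiplications to 7 at each level.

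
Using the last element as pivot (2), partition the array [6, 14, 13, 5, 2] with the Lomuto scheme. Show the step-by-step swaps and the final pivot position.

Lomuto partition with pivot = 2:

Initial array: [6, 14, 13, 5, 2]

arr[0]=6 > 2: no swap
arr[1]=14 > 2: no swap
arr[2]=13 > 2: no swap
arr[3]=5 > 2: no swap

Place pivot at position 0: [2, 14, 13, 5, 6]
Pivot position: 0

After partitioning with pivot 2, the array becomes [2, 14, 13, 5, 6]. The pivot is placed at index 0. All elements to the left of the pivot are <= 2, and all elements to the right are > 2.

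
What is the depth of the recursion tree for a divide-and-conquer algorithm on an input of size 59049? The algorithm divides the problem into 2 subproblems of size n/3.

For divide and conquer with division factor 3:

Problem sizes at each level:
Level 0: 59049
Level 1: 19683
Level 2: 6561
Level 3: 2187
Level 4: 729
Level 5: 243
Level 6: 81
Level 7: 27
Level 8: 9
Level 9: 3
Level 10: 1

The root is level 0 and the size-1 base case is level 10 (the tree spans levels 0 through 10, i.e. 11 levels counting the root), so the depth is the number of divisions: log_3(59049) = 10

The recursion tree depth is log_3(59049) = 10. At each level, the problem size is divided by 3, so it takes 10 divisions to reduce to a base case of size 1. The algorithm makes 2 recursive calls at each level.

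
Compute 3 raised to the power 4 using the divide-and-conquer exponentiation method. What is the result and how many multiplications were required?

Computing 3^4 by squaring (build up from 3^1; each line after the first costs one multiplication):

3^1 = 3
3^2 = (3^1)^2 = 3^2 = 9
3^4 = (3^2)^2 = 9^2 = 81

Result: 81
Multiplications needed: 2 (2 lines after 3^1)

3^4 = 81. Using exponentiation by squaring, this requires 2 multiplications. The key idea: if the exponent is even, square the half-power; if odd, multiply by the base once.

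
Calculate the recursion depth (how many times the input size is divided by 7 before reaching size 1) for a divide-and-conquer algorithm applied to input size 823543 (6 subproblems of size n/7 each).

For divide and conquer with division factor 7:

Problem sizes at each level:
Level 0: 823543
Level 1: 117649
Level 2: 16807
Level 3: 2401
Level 4: 343
Level 5: 49
Level 6: 7
Level 7: 1

The root is level 0 and the size-1 base case is level 7 (the tree spans levels 0 through 7, i.e. 8 levels counting the root), so the depth is the number of divisions: log_7(823543) = 7

The recursion tree depth is log_7(823543) = 7. At each level, the problem size is divided by 7, so it takes 7 divisions to reduce to a base case of size 1. The algorithm makes 6 recursive calls at each level.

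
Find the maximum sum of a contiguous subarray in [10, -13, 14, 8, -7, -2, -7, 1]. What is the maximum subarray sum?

Using Kadane's algorithm on [10, -13, 14, 8, -7, -2, -7, 1]:

Scanning through the array:
Position 1 (value -13): max_ending_here = -3, max_so_far = 10
Position 2 (value 14): max_ending_here = 14, max_so_far = 14
Position 3 (value 8): max_ending_here = 22, max_so_far = 22
Position 4 (value -7): max_ending_here = 15, max_so_far = 22
Position 5 (value -2): max_ending_here = 13, max_so_far = 22
Position 6 (value -7): max_ending_here = 6, max_so_far = 22
Position 7 (value 1): max_ending_here = 7, max_so_far = 22

Maximum subarray: [14, 8]
Maximum sum: 22

The maximum subarray is [14, 8] with sum 22. This subarray runs from index 2 to index 3.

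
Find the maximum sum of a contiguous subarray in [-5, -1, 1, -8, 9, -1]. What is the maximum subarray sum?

Using Kadane's algorithm on [-5, -1, 1, -8, 9, -1]:

Scanning through the array:
Position 1 (value -1): max_ending_here = -1, max_so_far = -1
Position 2 (value 1): max_ending_here = 1, max_so_far = 1
Position 3 (value -8): max_ending_here = -7, max_so_far = 1
Position 4 (value 9): max_ending_here = 9, max_so_far = 9
Position 5 (value -1): max_ending_here = 8, max_so_far = 9

Maximum subarray: [9]
Maximum sum: 9

The maximum subarray is [9] with sum 9. This subarray runs from index 4 to index 4.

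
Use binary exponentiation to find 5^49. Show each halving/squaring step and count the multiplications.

Computing 5^49 by squaring (build up from 5^1; each line after the first costs one multiplication):

5^1 = 5
5^2 = (5^1)^2 = 5^2 = 25
5^3 = 5 * 5^2 = 5 * 25 = 125
5^6 = (5^3)^2 = 125^2 = 15625
5^12 = (5^6)^2 = 15625^2 = 244140625
5^24 = (5^12)^2 = 244140625^2 = 59604644775390625
5^48 = (5^24)^2 = 59604644775390625^2 = 3552713678800500929355621337890625
5^49 = 5 * 5^48 = 5 * 3552713678800500929355621337890625 = 17763568394002504646778106689453125

Result: 17763568394002504646778106689453125
Multiplications needed: 7 (7 lines after 5^1)

5^49 = 17763568394002504646778106689453125. Using exponentiation by squaring, this requires 7 multiplications. The key idea: if the exponent is even, square the half-power; if odd, multiply by the base once.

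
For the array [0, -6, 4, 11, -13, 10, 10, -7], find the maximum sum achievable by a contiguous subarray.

Using Kadane's algorithm on [0, -6, 4, 11, -13, 10, 10, -7]:

Scanning through the array:
Position 1 (value -6): max_ending_here = -6, max_so_far = 0
Position 2 (value 4): max_ending_here = 4, max_so_far = 4
Position 3 (value 11): max_ending_here = 15, max_so_far = 15
Position 4 (value -13): max_ending_here = 2, max_so_far = 15
Position 5 (value 10): max_ending_here = 12, max_so_far = 15
Position 6 (value 10): max_ending_here = 22, max_so_far = 22
Position 7 (value -7): max_ending_here = 15, max_so_far = 22

Maximum subarray: [4, 11, -13, 10, 10]
Maximum sum: 22

The maximum subarray is [4, 11, -13, 10, 10] with sum 22. This subarray runs from index 2 to index 6.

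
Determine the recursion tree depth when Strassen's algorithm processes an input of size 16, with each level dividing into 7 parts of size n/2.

For divide and conquer with division factor 2:

Problem sizes at each level:
Level 0: 16
Level 1: 8
Level 2: 4
Level 3: 2
Level 4: 1

The root is level 0 and the size-1 base case is level 4 (the tree spans levels 0 through 4, i.e. 5 levels counting the root), so the depth is the number of divisions: log_2(16) = 4

The recursion tree depth is log_2(16) = 4. At each level, the problem size is divided by 2, so it takes 4 divisions to reduce to a base case of size 1. The algorithm makes 7 recursive calls at each level.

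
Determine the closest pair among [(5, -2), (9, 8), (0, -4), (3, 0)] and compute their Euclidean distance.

Computing all pairwise distances among 4 points:

d((5, -2), (9, 8)) = 10.7703
d((5, -2), (0, -4)) = 5.3852
d((5, -2), (3, 0)) = 2.8284 <-- minimum
d((9, 8), (0, -4)) = 15.0
d((9, 8), (3, 0)) = 10.0
d((0, -4), (3, 0)) = 5.0

Closest pair: (5, -2) and (3, 0) with distance 2.8284

The closest pair is (5, -2) and (3, 0) with Euclidean distance 2.8284. For 4 points, brute-force pairwise comparison is shown above. For large n, the divide-and-conquer algorithm (sort by x, recurse on halves, check the dividing strip) achieves O(n log n).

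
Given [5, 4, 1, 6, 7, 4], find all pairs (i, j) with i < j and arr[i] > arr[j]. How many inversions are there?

Finding inversions in [5, 4, 1, 6, 7, 4]:

(0, 1): arr[0]=5 > arr[1]=4
(0, 2): arr[0]=5 > arr[2]=1
(0, 5): arr[0]=5 > arr[5]=4
(1, 2): arr[1]=4 > arr[2]=1
(3, 5): arr[3]=6 > arr[5]=4
(4, 5): arr[4]=7 > arr[5]=4

Total inversions: 6

The array has 6 inversion(s): (0,1), (0,2), (0,5), (1,2), (3,5), (4,5). Each pair (i,j) satisfies i < j and arr[i] > arr[j].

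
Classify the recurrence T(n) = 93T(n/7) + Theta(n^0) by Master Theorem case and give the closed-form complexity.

Master Theorem for T(n) = 93T(n/7) + O(n^0):

a = 93, b = 7, c = 0
log_b(a) = log_7(93) = 2.3293

Case 1: c = 0 < log_7(93) = 2.3293
T(n) = O(n^(log_7 93))

For T(n) = 93T(n/7) + O(n^0): log_7(93) = 2.3293. This is Case 1 of the Master Theorem (c < log_b(a), work dominated by leaves), giving O(n^(log_7 93)).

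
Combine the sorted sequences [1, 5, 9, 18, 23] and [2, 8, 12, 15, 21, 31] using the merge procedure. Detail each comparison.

Merging process:

Compare 1 vs 2: take 1 from left. Merged: [1]
Compare 5 vs 2: take 2 from right. Merged: [1, 2]
Compare 5 vs 8: take 5 from left. Merged: [1, 2, 5]
Compare 9 vs 8: take 8 from right. Merged: [1, 2, 5, 8]
Compare 9 vs 12: take 9 from left. Merged: [1, 2, 5, 8, 9]
Compare 18 vs 12: take 12 from right. Merged: [1, 2, 5, 8, 9, 12]
Compare 18 vs 15: take 15 from right. Merged: [1, 2, 5, 8, 9, 12, 15]
Compare 18 vs 21: take 18 from left. Merged: [1, 2, 5, 8, 9, 12, 15, 18]
Compare 23 vs 21: take 21 from right. Merged: [1, 2, 5, 8, 9, 12, 15, 18, 21]
Compare 23 vs 31: take 23 from left. Merged: [1, 2, 5, 8, 9, 12, 15, 18, 21, 23]
Append remaining from right: [31]. Merged: [1, 2, 5, 8, 9, 12, 15, 18, 21, 23, 31]

Final merged array: [1, 2, 5, 8, 9, 12, 15, 18, 21, 23, 31]
Total comparisons: 10

The merged array is [1, 2, 5, 8, 9, 12, 15, 18, 21, 23, 31], requiring 10 comparisons. The merge step runs in O(n) time where n is the total number of elements.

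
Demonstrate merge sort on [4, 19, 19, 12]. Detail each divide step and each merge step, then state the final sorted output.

Merge sort trace:

Split: [4, 19, 19, 12] -> [4, 19] and [19, 12]
  Split: [4, 19] -> [4] and [19]
  Merge: [4] + [19] -> [4, 19]
  Split: [19, 12] -> [19] and [12]
  Merge: [19] + [12] -> [12, 19]
Merge: [4, 19] + [12, 19] -> [4, 12, 19, 19]

Final sorted array: [4, 12, 19, 19]

The merge sort proceeds by recursively splitting the array and merging sorted halves.
After all merges, the sorted array is [4, 12, 19, 19].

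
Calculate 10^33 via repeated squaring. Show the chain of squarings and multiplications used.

Computing 10^33 by squaring (build up from 10^1; each line after the first costs one multiplication):

10^1 = 10
10^2 = (10^1)^2 = 10^2 = 100
10^4 = (10^2)^2 = 100^2 = 10000
10^8 = (10^4)^2 = 10000^2 = 100000000
10^16 = (10^8)^2 = 100000000^2 = 10000000000000000
10^32 = (10^16)^2 = 10000000000000000^2 = 100000000000000000000000000000000
10^33 = 10 * 10^32 = 10 * 100000000000000000000000000000000 = 1000000000000000000000000000000000

Result: 1000000000000000000000000000000000
Multiplications needed: 6 (6 lines after 10^1)

10^33 = 1000000000000000000000000000000000. Using exponentiation by squaring, this requires 6 multiplications. The key idea: if the exponent is even, square the half-power; if odd, multiply by the base once.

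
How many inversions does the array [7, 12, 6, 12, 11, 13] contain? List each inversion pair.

Finding inversions in [7, 12, 6, 12, 11, 13]:

(0, 2): arr[0]=7 > arr[2]=6
(1, 2): arr[1]=12 > arr[2]=6
(1, 4): arr[1]=12 > arr[4]=11
(3, 4): arr[3]=12 > arr[4]=11

Total inversions: 4

The array has 4 inversion(s): (0,2), (1,2), (1,4), (3,4). Each pair (i,j) satisfies i < j and arr[i] > arr[j].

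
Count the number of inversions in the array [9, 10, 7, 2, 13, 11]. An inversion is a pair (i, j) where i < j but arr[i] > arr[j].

Finding inversions in [9, 10, 7, 2, 13, 11]:

(0, 2): arr[0]=9 > arr[2]=7
(0, 3): arr[0]=9 > arr[3]=2
(1, 2): arr[1]=10 > arr[2]=7
(1, 3): arr[1]=10 > arr[3]=2
(2, 3): arr[2]=7 > arr[3]=2
(4, 5): arr[4]=13 > arr[5]=11

Total inversions: 6

The array has 6 inversion(s): (0,2), (0,3), (1,2), (1,3), (2,3), (4,5). Each pair (i,j) satisfies i < j and arr[i] > arr[j].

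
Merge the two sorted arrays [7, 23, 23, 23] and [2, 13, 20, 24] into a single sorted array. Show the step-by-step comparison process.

Merging process:

Compare 7 vs 2: take 2 from right. Merged: [2]
Compare 7 vs 13: take 7 from left. Merged: [2, 7]
Compare 23 vs 13: take 13 from right. Merged: [2, 7, 13]
Compare 23 vs 20: take 20 from right. Merged: [2, 7, 13, 20]
Compare 23 vs 24: take 23 from left. Merged: [2, 7, 13, 20, 23]
Compare 23 vs 24: take 23 from left. Merged: [2, 7, 13, 20, 23, 23]
Compare 23 vs 24: take 23 from left. Merged: [2, 7, 13, 20, 23, 23, 23]
Append remaining from right: [24]. Merged: [2, 7, 13, 20, 23, 23, 23, 24]

Final merged array: [2, 7, 13, 20, 23, 23, 23, 24]
Total comparisons: 7

The merged array is [2, 7, 13, 20, 23, 23, 23, 24], requiring 7 comparisons. The merge step runs in O(n) time where n is the total number of elements.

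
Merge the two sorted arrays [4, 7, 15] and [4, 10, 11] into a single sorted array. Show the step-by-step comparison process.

Merging process:

Compare 4 vs 4: take 4 from left. Merged: [4]
Compare 7 vs 4: take 4 from right. Merged: [4, 4]
Compare 7 vs 10: take 7 from left. Merged: [4, 4, 7]
Compare 15 vs 10: take 10 from right. Merged: [4, 4, 7, 10]
Compare 15 vs 11: take 11 from right. Merged: [4, 4, 7, 10, 11]
Append remaining from left: [15]. Merged: [4, 4, 7, 10, 11, 15]

Final merged array: [4, 4, 7, 10, 11, 15]
Total comparisons: 5

The merged array is [4, 4, 7, 10, 11, 15], requiring 5 comparisons. The merge step runs in O(n) time where n is the total number of elements.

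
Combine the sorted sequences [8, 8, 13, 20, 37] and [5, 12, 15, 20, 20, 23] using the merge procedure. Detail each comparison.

Merging process:

Compare 8 vs 5: take 5 from right. Merged: [5]
Compare 8 vs 12: take 8 from left. Merged: [5, 8]
Compare 8 vs 12: take 8 from left. Merged: [5, 8, 8]
Compare 13 vs 12: take 12 from right. Merged: [5, 8, 8, 12]
Compare 13 vs 15: take 13 from left. Merged: [5, 8, 8, 12, 13]
Compare 20 vs 15: take 15 from right. Merged: [5, 8, 8, 12, 13, 15]
Compare 20 vs 20: take 20 from left. Merged: [5, 8, 8, 12, 13, 15, 20]
Compare 37 vs 20: take 20 from right. Merged: [5, 8, 8, 12, 13, 15, 20, 20]
Compare 37 vs 20: take 20 from right. Merged: [5, 8, 8, 12, 13, 15, 20, 20, 20]
Compare 37 vs 23: take 23 from right. Merged: [5, 8, 8, 12, 13, 15, 20, 20, 20, 23]
Append remaining from left: [37]. Merged: [5, 8, 8, 12, 13, 15, 20, 20, 20, 23, 37]

Final merged array: [5, 8, 8, 12, 13, 15, 20, 20, 20, 23, 37]
Total comparisons: 10

The merged array is [5, 8, 8, 12, 13, 15, 20, 20, 20, 23, 37], requiring 10 comparisons. The merge step runs in O(n) time where n is the total number of elements.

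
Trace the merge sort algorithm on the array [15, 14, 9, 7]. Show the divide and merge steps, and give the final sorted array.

Merge sort trace:

Split: [15, 14, 9, 7] -> [15, 14] and [9, 7]
  Split: [15, 14] -> [15] and [14]
  Merge: [15] + [14] -> [14, 15]
  Split: [9, 7] -> [9] and [7]
  Merge: [9] + [7] -> [7, 9]
Merge: [14, 15] + [7, 9] -> [7, 9, 14, 15]

Final sorted array: [7, 9, 14, 15]

The merge sort proceeds by recursively splitting the array and merging sorted halves.
After all merges, the sorted array is [7, 9, 14, 15].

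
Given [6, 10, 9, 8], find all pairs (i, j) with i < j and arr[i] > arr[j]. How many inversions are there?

Finding inversions in [6, 10, 9, 8]:

(1, 2): arr[1]=10 > arr[2]=9
(1, 3): arr[1]=10 > arr[3]=8
(2, 3): arr[2]=9 > arr[3]=8

Total inversions: 3

The array has 3 inversion(s): (1,2), (1,3), (2,3). Each pair (i,j) satisfies i < j and arr[i] > arr[j].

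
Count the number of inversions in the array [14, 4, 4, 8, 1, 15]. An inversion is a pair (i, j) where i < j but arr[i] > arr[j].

Finding inversions in [14, 4, 4, 8, 1, 15]:

(0, 1): arr[0]=14 > arr[1]=4
(0, 2): arr[0]=14 > arr[2]=4
(0, 3): arr[0]=14 > arr[3]=8
(0, 4): arr[0]=14 > arr[4]=1
(1, 4): arr[1]=4 > arr[4]=1
(2, 4): arr[2]=4 > arr[4]=1
(3, 4): arr[3]=8 > arr[4]=1

Total inversions: 7

The array has 7 inversion(s): (0,1), (0,2), (0,3), (0,4), (1,4), (2,4), (3,4). Each pair (i,j) satisfies i < j and arr[i] > arr[j].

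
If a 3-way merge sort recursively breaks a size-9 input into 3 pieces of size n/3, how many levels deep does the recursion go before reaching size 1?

For divide and conquer with division factor 3:

Problem sizes at each level:
Level 0: 9
Level 1: 3
Level 2: 1

The root is level 0 and the size-1 base case is level 2 (the tree spans levels 0 through 2, i.e. 3 levels counting the root), so the depth is the number of divisions: log_3(9) = 2

The recursion tree depth is log_3(9) = 2. At each level, the problem size is divided by 3, so it takes 2 divisions to reduce to a base case of size 1. The algorithm makes 3 recursive calls at each level.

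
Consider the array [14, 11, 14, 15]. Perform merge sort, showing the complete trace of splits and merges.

Merge sort trace:

Split: [14, 11, 14, 15] -> [14, 11] and [14, 15]
  Split: [14, 11] -> [14] and [11]
  Merge: [14] + [11] -> [11, 14]
  Split: [14, 15] -> [14] and [15]
  Merge: [14] + [15] -> [14, 15]
Merge: [11, 14] + [14, 15] -> [11, 14, 14, 15]

Final sorted array: [11, 14, 14, 15]

The merge sort proceeds by recursively splitting the array and merging sorted halves.
After all merges, the sorted array is [11, 14, 14, 15].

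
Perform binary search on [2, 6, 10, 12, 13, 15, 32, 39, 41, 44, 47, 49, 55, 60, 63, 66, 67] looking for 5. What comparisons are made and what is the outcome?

Binary search for 5 in [2, 6, 10, 12, 13, 15, 32, 39, 41, 44, 47, 49, 55, 60, 63, 66, 67]:

lo=0, hi=16, mid=8, arr[mid]=41 -> 41 > 5, search left half
lo=0, hi=7, mid=3, arr[mid]=12 -> 12 > 5, search left half
lo=0, hi=2, mid=1, arr[mid]=6 -> 6 > 5, search left half
lo=0, hi=0, mid=0, arr[mid]=2 -> 2 < 5, search right half
lo=1 > hi=0, target 5 not found

Binary search determines that 5 is not in the array after 4 comparisons. The search space was exhausted without finding the target.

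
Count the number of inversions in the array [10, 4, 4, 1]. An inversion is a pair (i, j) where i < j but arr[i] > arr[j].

Finding inversions in [10, 4, 4, 1]:

(0, 1): arr[0]=10 > arr[1]=4
(0, 2): arr[0]=10 > arr[2]=4
(0, 3): arr[0]=10 > arr[3]=1
(1, 3): arr[1]=4 > arr[3]=1
(2, 3): arr[2]=4 > arr[3]=1

Total inversions: 5

The array has 5 inversion(s): (0,1), (0,2), (0,3), (1,3), (2,3). Each pair (i,j) satisfies i < j and arr[i] > arr[j].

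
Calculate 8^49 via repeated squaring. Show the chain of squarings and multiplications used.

Computing 8^49 by squaring (build up from 8^1; each line after the first costs one multiplication):

8^1 = 8
8^2 = (8^1)^2 = 8^2 = 64
8^3 = 8 * 8^2 = 8 * 64 = 512
8^6 = (8^3)^2 = 512^2 = 262144
8^12 = (8^6)^2 = 262144^2 = 68719476736
8^24 = (8^12)^2 = 68719476736^2 = 4722366482869645213696
8^48 = (8^24)^2 = 4722366482869645213696^2 = 22300745198530623141535718272648361505980416
8^49 = 8 * 8^48 = 8 * 22300745198530623141535718272648361505980416 = 178405961588244985132285746181186892047843328

Result: 178405961588244985132285746181186892047843328
Multiplications needed: 7 (7 lines after 8^1)

8^49 = 178405961588244985132285746181186892047843328. Using exponentiation by squaring, this requires 7 multiplications. The key idea: if the exponent is even, square the half-power; if odd, multiply by the base once.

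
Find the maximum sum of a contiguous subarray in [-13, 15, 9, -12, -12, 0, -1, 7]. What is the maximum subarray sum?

Using Kadane's algorithm on [-13, 15, 9, -12, -12, 0, -1, 7]:

Scanning through the array:
Position 1 (value 15): max_ending_here = 15, max_so_far = 15
Position 2 (value 9): max_ending_here = 24, max_so_far = 24
Position 3 (value -12): max_ending_here = 12, max_so_far = 24
Position 4 (value -12): max_ending_here = 0, max_so_far = 24
Position 5 (value 0): max_ending_here = 0, max_so_far = 24
Position 6 (value -1): max_ending_here = -1, max_so_far = 24
Position 7 (value 7): max_ending_here = 7, max_so_far = 24

Maximum subarray: [15, 9]
Maximum sum: 24

The maximum subarray is [15, 9] with sum 24. This subarray runs from index 1 to index 2.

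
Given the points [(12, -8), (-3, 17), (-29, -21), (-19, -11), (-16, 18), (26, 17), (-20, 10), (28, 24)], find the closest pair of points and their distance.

Computing all pairwise distances among 8 points:

d((12, -8), (-3, 17)) = 29.1548
d((12, -8), (-29, -21)) = 43.0116
d((12, -8), (-19, -11)) = 31.1448
d((12, -8), (-16, 18)) = 38.2099
d((12, -8), (26, 17)) = 28.6531
d((12, -8), (-20, 10)) = 36.7151
d((12, -8), (28, 24)) = 35.7771
d((-3, 17), (-29, -21)) = 46.0435
d((-3, 17), (-19, -11)) = 32.249
d((-3, 17), (-16, 18)) = 13.0384
d((-3, 17), (26, 17)) = 29.0
d((-3, 17), (-20, 10)) = 18.3848
d((-3, 17), (28, 24)) = 31.7805
d((-29, -21), (-19, -11)) = 14.1421
d((-29, -21), (-16, 18)) = 41.1096
d((-29, -21), (26, 17)) = 66.8506
d((-29, -21), (-20, 10)) = 32.28
d((-29, -21), (28, 24)) = 72.6223
d((-19, -11), (-16, 18)) = 29.1548
d((-19, -11), (26, 17)) = 53.0
d((-19, -11), (-20, 10)) = 21.0238
d((-19, -11), (28, 24)) = 58.6003
d((-16, 18), (26, 17)) = 42.0119
d((-16, 18), (-20, 10)) = 8.9443
d((-16, 18), (28, 24)) = 44.4072
d((26, 17), (-20, 10)) = 46.5296
d((26, 17), (28, 24)) = 7.2801 <-- minimum
d((-20, 10), (28, 24)) = 50.0

Closest pair: (26, 17) and (28, 24) with distance 7.2801

The closest pair is (26, 17) and (28, 24) with Euclidean distance 7.2801. For 8 points, brute-force pairwise comparison is shown above. For large n, the divide-and-conquer algorithm (sort by x, recurse on halves, check the dividing strip) achieves O(n log n).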